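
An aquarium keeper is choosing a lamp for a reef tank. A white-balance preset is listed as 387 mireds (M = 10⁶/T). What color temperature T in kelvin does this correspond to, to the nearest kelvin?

T = 10⁶ / 387 = 2583.98 K → 2584 K.

2584 K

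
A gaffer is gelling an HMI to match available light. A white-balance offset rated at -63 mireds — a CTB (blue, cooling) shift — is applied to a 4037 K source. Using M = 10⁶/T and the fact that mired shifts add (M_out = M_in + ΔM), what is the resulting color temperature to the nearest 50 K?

5400 K

M_in = 10⁶/4037 = 247.71 mireds.
M_out = 247.71 + (-63) = 184.71 mireds.
T_out = 10⁶/184.71 = 5413.9 K → 5400 K.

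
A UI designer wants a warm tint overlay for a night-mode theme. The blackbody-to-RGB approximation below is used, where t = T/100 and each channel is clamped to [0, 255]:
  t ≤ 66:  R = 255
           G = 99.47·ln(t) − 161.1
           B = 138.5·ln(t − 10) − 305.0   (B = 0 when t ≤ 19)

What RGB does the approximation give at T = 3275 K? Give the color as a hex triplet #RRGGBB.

#FFBA80

t = 3275/100 = 32.75; the t ≤ 66 branch applies.
R = 255 by definition for t ≤ 66.
G = 99.47·ln 32.75 − 161.1 = 99.47·3.4889 − 161.1 = 185.941.
B = 138.5·ln(32.75 − 10) − 305.0 = 138.5·ln 22.75 − 305.0 = 138.5·3.1246 − 305.0 = 127.752.
Rounded: (255, 186, 128).
In hex: #FFBA80.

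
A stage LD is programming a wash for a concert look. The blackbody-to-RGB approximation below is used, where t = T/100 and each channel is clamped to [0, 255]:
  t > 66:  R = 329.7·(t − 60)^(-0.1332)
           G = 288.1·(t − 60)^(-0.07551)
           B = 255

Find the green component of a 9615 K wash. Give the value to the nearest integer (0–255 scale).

220

t = 9615/100 = 96.15; the t > 66 branch applies.
G = 288.1·(96.15 − 60)^(-0.07551) = 288.1·36.15^(-0.07551) = 288.1·0.76269 = 219.731.
Rounded: 220.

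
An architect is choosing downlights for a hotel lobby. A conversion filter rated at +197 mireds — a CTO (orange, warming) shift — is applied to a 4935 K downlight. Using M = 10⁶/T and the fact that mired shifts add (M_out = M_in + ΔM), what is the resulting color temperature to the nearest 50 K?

M_in = 10⁶/4935 = 202.63 mireds.
M_out = 202.63 + (+197) = 399.63 mireds.
T_out = 10⁶/399.63 = 2502.3 K → 2500 K.

2500 K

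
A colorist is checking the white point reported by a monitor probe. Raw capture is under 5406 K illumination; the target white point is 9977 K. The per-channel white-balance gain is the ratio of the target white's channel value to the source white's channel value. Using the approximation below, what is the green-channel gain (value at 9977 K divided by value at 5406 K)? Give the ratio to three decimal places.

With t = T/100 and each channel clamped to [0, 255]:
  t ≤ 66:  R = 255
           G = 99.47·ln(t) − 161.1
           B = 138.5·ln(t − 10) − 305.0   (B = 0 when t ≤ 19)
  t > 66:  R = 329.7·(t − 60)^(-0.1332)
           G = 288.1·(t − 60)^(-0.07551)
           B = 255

At 5406 K (t = 54.06):
  G = 99.47·ln 54.06 − 161.1 = 99.47·3.9901 − 161.1 = 235.795.
At 9977 K (t = 99.77):
  G = 288.1·(99.77 − 60)^(-0.07551) = 288.1·39.77^(-0.07551) = 288.1·0.75721 = 218.153.
Gain = 218.153 / 235.795 = 0.9252 → 0.925.

0.925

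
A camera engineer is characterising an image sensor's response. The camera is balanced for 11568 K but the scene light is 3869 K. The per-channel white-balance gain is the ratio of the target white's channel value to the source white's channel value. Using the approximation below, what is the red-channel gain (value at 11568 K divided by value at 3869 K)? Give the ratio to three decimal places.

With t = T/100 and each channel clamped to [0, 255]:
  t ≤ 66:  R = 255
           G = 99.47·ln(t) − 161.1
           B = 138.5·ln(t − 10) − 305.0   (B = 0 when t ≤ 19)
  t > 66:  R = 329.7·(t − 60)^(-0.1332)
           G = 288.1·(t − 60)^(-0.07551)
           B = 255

At 3869 K (t = 38.69):
  R = 255 by definition for t ≤ 66.
At 11568 K (t = 115.68):
  R = 329.7·(115.68 − 60)^(-0.1332) = 329.7·55.68^(-0.1332) = 329.7·0.58543 = 193.015.
Gain = 193.015 / 255.000 = 0.7569 → 0.757.

0.757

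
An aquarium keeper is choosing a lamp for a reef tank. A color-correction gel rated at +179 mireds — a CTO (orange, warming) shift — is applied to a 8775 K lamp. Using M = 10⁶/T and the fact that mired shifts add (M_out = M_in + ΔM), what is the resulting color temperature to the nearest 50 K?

3400 K

M_in = 10⁶/8775 = 113.96 mireds.
M_out = 113.96 + (+179) = 292.96 mireds.
T_out = 10⁶/292.96 = 3413.4 K → 3400 K.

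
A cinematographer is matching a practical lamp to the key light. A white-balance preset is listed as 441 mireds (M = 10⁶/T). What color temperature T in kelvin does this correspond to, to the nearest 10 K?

2270 K

T = 10⁶ / 441 = 2267.57 K → 2270 K.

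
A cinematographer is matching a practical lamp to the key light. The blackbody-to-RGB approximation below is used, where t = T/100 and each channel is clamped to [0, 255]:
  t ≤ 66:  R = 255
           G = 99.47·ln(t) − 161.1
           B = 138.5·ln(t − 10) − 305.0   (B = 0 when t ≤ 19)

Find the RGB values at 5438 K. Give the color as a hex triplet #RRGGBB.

#FFECDC

t = 5438/100 = 54.38; the t ≤ 66 branch applies.
R = 255 by definition for t ≤ 66.
G = 99.47·ln 54.38 − 161.1 = 99.47·3.9960 − 161.1 = 236.382.
B = 138.5·ln(54.38 − 10) − 305.0 = 138.5·ln 44.38 − 305.0 = 138.5·3.7928 − 305.0 = 220.301.
Rounded: (255, 236, 220).
In hex: #FFECDC.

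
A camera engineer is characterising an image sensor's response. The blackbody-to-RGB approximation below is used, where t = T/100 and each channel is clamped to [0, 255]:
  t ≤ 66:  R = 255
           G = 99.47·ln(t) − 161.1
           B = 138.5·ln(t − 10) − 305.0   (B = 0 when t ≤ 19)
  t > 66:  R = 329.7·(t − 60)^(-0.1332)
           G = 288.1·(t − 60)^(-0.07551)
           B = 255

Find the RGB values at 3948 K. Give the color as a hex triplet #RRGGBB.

#FFCDA4

t = 3948/100 = 39.48; the t ≤ 66 branch applies.
R = 255 by definition for t ≤ 66.
G = 99.47·ln 39.48 − 161.1 = 99.47·3.6758 − 161.1 = 204.531.
B = 138.5·ln(39.48 − 10) − 305.0 = 138.5·ln 29.48 − 305.0 = 138.5·3.3837 − 305.0 = 163.644.
Rounded: (255, 205, 164).
In hex: #FFCDA4.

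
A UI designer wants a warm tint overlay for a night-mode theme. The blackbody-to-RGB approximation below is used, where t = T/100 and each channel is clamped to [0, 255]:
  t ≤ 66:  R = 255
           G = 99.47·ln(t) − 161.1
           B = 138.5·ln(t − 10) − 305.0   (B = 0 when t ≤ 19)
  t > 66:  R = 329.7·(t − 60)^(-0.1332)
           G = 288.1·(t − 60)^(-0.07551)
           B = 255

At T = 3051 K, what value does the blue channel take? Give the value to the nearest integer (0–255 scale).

t = 3051/100 = 30.51; the t ≤ 66 branch applies.
B = 138.5·ln(30.51 − 10) − 305.0 = 138.5·ln 20.51 − 305.0 = 138.5·3.0209 − 305.0 = 113.396.
Rounded: 113.

113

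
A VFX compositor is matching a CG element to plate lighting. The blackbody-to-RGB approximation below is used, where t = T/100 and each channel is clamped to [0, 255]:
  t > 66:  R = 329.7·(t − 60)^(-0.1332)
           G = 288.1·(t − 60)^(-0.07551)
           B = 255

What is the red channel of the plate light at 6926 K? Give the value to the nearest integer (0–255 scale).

t = 6926/100 = 69.26; the t > 66 branch applies.
R = 329.7·(69.26 − 60)^(-0.1332) = 329.7·9.26^(-0.1332) = 329.7·0.74344 = 245.113.
Rounded: 245.

245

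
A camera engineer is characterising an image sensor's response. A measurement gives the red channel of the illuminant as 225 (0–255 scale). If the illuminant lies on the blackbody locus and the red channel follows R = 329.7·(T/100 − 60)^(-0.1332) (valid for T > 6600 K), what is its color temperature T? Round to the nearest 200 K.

7800 K

(t − 60)^(-0.1332) = 225/329.7 = 0.68244.
t − 60 = 0.68244^(1/-0.1332) = 0.68244^(-7.508) = 17.610, so t = 77.610.
T = 100·t = 7761 K → 7800 K to the nearest 200 K.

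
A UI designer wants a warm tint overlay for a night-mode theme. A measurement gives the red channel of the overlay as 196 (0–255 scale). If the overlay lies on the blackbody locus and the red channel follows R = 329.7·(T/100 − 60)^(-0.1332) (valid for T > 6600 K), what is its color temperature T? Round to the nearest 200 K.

11000 K

(t − 60)^(-0.1332) = 196/329.7 = 0.59448.
t − 60 = 0.59448^(1/-0.1332) = 0.59448^(-7.508) = 49.621, so t = 109.621.
T = 100·t = 10962 K → 11000 K to the nearest 200 K.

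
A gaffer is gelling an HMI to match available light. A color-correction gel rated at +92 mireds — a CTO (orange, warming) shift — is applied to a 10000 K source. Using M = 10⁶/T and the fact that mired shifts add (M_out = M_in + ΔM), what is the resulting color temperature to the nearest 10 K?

5210 K

M_in = 10⁶/10000 = 100.00 mireds.
M_out = 100.00 + (+92) = 192.00 mireds.
T_out = 10⁶/192.00 = 5208.3 K → 5210 K.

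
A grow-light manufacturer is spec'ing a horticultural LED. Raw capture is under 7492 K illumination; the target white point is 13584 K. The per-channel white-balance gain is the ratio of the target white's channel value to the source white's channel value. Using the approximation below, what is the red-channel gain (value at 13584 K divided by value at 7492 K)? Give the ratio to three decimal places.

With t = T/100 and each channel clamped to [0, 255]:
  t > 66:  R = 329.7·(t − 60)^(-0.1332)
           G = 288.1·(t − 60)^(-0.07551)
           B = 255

At 7492 K (t = 74.92):
  R = 329.7·(74.92 − 60)^(-0.1332) = 329.7·14.92^(-0.1332) = 329.7·0.69768 = 230.024.
At 13584 K (t = 135.84):
  R = 329.7·(135.84 − 60)^(-0.1332) = 329.7·75.84^(-0.1332) = 329.7·0.56182 = 185.232.
Gain = 185.232 / 230.024 = 0.8053 → 0.805.

0.805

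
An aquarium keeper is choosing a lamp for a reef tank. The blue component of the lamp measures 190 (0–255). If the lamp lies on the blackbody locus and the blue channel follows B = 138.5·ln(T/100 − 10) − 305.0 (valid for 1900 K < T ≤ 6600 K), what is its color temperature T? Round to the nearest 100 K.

ln(t − 10) = (190 + 305.0) / 138.5 = 3.5740.
t − 10 = e^3.5740 = 35.659, so t = 45.659.
T = 100·t = 4566 K → 4600 K to the nearest 100 K.

4600 K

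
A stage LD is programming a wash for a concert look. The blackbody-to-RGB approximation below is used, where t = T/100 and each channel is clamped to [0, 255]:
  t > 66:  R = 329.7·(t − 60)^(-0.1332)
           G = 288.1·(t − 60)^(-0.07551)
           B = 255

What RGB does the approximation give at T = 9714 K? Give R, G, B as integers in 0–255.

R=204, G=219, B=255

t = 9714/100 = 97.14; the t > 66 branch applies.
R = 329.7·(97.14 − 60)^(-0.1332) = 329.7·37.14^(-0.1332) = 329.7·0.61787 = 203.712.
G = 288.1·(97.14 − 60)^(-0.07551) = 288.1·37.14^(-0.07551) = 288.1·0.76113 = 219.283.
B = 255 by definition for t > 66.
Rounded: (204, 219, 255).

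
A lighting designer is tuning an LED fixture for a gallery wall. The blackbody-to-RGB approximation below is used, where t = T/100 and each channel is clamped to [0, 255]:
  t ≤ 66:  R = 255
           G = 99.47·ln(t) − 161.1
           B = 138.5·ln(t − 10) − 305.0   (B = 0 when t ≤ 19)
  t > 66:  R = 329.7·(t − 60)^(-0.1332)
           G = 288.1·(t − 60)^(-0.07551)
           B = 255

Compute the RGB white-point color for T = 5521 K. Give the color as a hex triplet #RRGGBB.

#FFEEDF

t = 5521/100 = 55.21; the t ≤ 66 branch applies.
R = 255 by definition for t ≤ 66.
G = 99.47·ln 55.21 − 161.1 = 99.47·4.0111 − 161.1 = 237.889.
B = 138.5·ln(55.21 − 10) − 305.0 = 138.5·ln 45.21 − 305.0 = 138.5·3.8113 − 305.0 = 222.868.
Rounded: (255, 238, 223).
In hex: #FFEEDF.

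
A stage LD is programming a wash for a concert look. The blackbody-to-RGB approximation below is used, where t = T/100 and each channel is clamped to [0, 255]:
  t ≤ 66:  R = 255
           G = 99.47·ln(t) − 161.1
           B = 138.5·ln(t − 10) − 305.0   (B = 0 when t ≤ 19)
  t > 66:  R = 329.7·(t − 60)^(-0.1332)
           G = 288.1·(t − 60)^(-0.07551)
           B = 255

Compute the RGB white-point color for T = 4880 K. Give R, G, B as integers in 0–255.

t = 4880/100 = 48.8; the t ≤ 66 branch applies.
R = 255 by definition for t ≤ 66.
G = 99.47·ln 48.8 − 161.1 = 99.47·3.8877 − 161.1 = 225.613.
B = 138.5·ln(48.8 − 10) − 305.0 = 138.5·ln 38.8 − 305.0 = 138.5·3.6584 − 305.0 = 201.691.
Rounded: (255, 226, 202).

R=255, G=226, B=202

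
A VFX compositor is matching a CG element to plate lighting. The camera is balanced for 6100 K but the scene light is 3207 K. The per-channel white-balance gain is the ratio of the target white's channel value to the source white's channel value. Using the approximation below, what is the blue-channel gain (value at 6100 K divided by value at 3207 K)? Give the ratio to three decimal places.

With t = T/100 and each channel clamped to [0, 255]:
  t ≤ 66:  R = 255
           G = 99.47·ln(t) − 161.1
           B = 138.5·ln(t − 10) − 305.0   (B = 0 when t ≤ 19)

At 3207 K (t = 32.07):
  B = 138.5·ln(32.07 − 10) − 305.0 = 138.5·ln 22.07 − 305.0 = 138.5·3.0942 − 305.0 = 123.549.
At 6100 K (t = 61):
  B = 138.5·ln(61 − 10) − 305.0 = 138.5·ln 51 − 305.0 = 138.5·3.9318 − 305.0 = 239.558.
Gain = 239.558 / 123.549 = 1.9390 → 1.939.

1.939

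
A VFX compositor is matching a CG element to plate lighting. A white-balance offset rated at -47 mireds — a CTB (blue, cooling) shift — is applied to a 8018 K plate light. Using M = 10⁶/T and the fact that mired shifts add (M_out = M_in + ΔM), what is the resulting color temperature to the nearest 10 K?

M_in = 10⁶/8018 = 124.72 mireds.
M_out = 124.72 + (-47) = 77.72 mireds.
T_out = 10⁶/77.72 = 12866.8 K → 12870 K.

12870 K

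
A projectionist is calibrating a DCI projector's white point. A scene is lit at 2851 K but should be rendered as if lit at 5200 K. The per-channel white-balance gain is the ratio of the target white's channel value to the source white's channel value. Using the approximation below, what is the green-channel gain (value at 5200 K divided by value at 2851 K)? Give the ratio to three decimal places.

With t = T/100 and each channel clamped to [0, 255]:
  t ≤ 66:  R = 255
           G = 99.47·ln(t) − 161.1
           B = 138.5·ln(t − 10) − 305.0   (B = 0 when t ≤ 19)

At 2851 K (t = 28.51):
  G = 99.47·ln 28.51 − 161.1 = 99.47·3.3503 − 161.1 = 172.150.
At 5200 K (t = 52):
  G = 99.47·ln 52 − 161.1 = 99.47·3.9512 − 161.1 = 231.930.
Gain = 231.930 / 172.150 = 1.3473 → 1.347.

1.347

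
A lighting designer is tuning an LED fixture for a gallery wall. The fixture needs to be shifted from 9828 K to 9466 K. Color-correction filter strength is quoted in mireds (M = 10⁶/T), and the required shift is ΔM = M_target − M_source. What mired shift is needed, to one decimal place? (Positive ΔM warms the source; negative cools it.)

+3.9 mireds

M_source = 10⁶/9828 = 101.750; M_target = 10⁶/9466 = 105.641.
ΔM = 105.641 − 101.750 = 3.891 → +3.9 mireds, a warming shift.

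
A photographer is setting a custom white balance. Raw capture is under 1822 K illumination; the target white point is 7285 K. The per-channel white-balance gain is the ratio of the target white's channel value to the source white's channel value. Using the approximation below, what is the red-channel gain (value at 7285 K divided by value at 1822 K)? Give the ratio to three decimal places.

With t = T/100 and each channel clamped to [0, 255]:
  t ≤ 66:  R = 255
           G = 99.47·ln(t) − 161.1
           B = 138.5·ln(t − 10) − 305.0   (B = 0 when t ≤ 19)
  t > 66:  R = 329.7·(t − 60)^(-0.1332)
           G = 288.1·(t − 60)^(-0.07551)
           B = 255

At 1822 K (t = 18.22):
  R = 255 by definition for t ≤ 66.
At 7285 K (t = 72.85):
  R = 329.7·(72.85 − 60)^(-0.1332) = 329.7·12.85^(-0.1332) = 329.7·0.71170 = 234.646.
Gain = 234.646 / 255.000 = 0.9202 → 0.920.

0.920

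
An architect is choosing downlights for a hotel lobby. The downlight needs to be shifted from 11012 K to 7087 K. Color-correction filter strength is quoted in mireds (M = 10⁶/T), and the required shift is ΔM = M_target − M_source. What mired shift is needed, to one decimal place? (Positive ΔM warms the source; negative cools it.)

+50.3 mireds

M_source = 10⁶/11012 = 90.810; M_target = 10⁶/7087 = 141.103.
ΔM = 141.103 − 90.810 = 50.293 → +50.3 mireds, a warming shift.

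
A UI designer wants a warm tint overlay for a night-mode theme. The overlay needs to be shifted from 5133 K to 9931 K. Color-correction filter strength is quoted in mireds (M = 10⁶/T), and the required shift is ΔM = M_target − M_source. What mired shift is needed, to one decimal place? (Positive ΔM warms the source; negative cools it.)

-94.1 mireds

M_source = 10⁶/5133 = 194.818; M_target = 10⁶/9931 = 100.695.
ΔM = 100.695 − 194.818 = -94.123 → -94.1 mireds, a cooling shift.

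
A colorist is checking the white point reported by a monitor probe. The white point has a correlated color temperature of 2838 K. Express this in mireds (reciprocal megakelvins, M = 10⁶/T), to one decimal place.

M = 10⁶ / 2838 = 352.361 → 352.4 mireds.

352.4 mireds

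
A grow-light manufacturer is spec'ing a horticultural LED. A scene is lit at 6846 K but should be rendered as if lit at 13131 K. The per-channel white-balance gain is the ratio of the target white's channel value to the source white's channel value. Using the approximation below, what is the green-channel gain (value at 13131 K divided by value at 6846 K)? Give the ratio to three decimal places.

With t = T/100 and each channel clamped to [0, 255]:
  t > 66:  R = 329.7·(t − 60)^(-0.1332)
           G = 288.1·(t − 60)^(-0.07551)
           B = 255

0.851

At 6846 K (t = 68.46):
  G = 288.1·(68.46 − 60)^(-0.07551) = 288.1·8.46^(-0.07551) = 288.1·0.85109 = 245.198.
At 13131 K (t = 131.31):
  G = 288.1·(131.31 − 60)^(-0.07551) = 288.1·71.31^(-0.07551) = 288.1·0.72455 = 208.743.
Gain = 208.743 / 245.198 = 0.8513 → 0.851.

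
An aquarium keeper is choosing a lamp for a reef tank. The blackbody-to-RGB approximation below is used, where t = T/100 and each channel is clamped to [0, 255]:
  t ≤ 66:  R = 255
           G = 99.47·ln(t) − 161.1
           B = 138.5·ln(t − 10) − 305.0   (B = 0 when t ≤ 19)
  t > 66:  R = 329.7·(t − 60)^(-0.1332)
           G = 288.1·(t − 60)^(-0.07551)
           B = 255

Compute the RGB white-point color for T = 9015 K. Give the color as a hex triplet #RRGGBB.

t = 9015/100 = 90.15; the t > 66 branch applies.
R = 329.7·(90.15 − 60)^(-0.1332) = 329.7·30.15^(-0.1332) = 329.7·0.63527 = 209.449.
G = 288.1·(90.15 − 60)^(-0.07551) = 288.1·30.15^(-0.07551) = 288.1·0.77321 = 222.763.
B = 255 by definition for t > 66.
Rounded: (209, 223, 255).
In hex: #D1DFFF.

#D1DFFF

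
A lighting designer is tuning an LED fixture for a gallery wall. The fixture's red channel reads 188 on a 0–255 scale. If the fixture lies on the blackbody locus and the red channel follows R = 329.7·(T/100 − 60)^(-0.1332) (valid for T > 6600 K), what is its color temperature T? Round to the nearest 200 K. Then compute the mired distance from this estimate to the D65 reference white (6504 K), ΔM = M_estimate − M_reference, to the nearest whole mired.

-76 mireds

(t − 60)^(-0.1332) = 188/329.7 = 0.57022.
t − 60 = 0.57022^(1/-0.1332) = 0.57022^(-7.508) = 67.848, so t = 127.848.
T = 100·t = 12785 K → 12800 K to the nearest 200 K.
M_estimate = 10⁶/12800 = 78.12; M_reference = 10⁶/6504 = 153.75.
ΔM = 78.12 − 153.75 = -75.63 → -76 mireds.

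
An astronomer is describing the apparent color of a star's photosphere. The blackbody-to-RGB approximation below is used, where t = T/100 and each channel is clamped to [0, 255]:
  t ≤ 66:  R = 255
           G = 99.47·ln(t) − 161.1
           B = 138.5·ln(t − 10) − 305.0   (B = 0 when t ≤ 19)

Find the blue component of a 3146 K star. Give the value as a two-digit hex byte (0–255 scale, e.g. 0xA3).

0x78

t = 3146/100 = 31.46; the t ≤ 66 branch applies.
B = 138.5·ln(31.46 − 10) − 305.0 = 138.5·ln 21.46 − 305.0 = 138.5·3.0662 − 305.0 = 119.667.
Rounded: 120; in hex, 0x78.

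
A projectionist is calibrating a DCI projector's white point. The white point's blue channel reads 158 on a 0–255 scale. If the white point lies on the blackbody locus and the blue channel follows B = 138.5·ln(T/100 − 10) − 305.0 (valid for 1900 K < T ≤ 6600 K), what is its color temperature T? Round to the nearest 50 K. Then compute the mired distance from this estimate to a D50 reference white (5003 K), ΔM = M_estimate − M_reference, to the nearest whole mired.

ln(t − 10) = (158 + 305.0) / 138.5 = 3.3430.
t − 10 = e^3.3430 = 28.303, so t = 38.303.
T = 100·t = 3830 K → 3850 K to the nearest 50 K.
M_estimate = 10⁶/3850 = 259.74; M_reference = 10⁶/5003 = 199.88.
ΔM = 259.74 − 199.88 = 59.86 → +60 mireds.

+60 mireds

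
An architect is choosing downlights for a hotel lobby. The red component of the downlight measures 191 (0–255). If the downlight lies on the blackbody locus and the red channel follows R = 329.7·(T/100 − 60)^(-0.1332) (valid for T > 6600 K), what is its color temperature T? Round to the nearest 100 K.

12000 K

(t − 60)^(-0.1332) = 191/329.7 = 0.57931.
t − 60 = 0.57931^(1/-0.1332) = 0.57931^(-7.508) = 60.245, so t = 120.245.
T = 100·t = 12025 K → 12000 K to the nearest 100 K.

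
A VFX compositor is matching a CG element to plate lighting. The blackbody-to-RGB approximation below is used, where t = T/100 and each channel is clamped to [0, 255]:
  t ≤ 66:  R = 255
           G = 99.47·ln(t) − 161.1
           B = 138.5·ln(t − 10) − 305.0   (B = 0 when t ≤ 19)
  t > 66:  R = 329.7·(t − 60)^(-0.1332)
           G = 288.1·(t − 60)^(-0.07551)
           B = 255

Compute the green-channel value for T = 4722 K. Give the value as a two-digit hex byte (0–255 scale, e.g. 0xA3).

t = 4722/100 = 47.22; the t ≤ 66 branch applies.
G = 99.47·ln 47.22 − 161.1 = 99.47·3.8548 − 161.1 = 222.339.
Rounded: 222; in hex, 0xDE.

0xDE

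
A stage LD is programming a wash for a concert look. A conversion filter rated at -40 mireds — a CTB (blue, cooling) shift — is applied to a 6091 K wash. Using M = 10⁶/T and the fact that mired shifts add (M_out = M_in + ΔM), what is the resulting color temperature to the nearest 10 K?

8050 K

M_in = 10⁶/6091 = 164.18 mireds.
M_out = 164.18 + (-40) = 124.18 mireds.
T_out = 10⁶/124.18 = 8053.0 K → 8050 K.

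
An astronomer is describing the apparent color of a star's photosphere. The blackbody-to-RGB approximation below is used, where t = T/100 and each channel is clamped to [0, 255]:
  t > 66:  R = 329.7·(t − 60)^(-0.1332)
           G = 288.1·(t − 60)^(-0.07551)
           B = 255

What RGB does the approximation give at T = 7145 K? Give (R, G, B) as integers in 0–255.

t = 7145/100 = 71.45; the t > 66 branch applies.
R = 329.7·(71.45 − 60)^(-0.1332) = 329.7·11.45^(-0.1332) = 329.7·0.72272 = 238.279.
G = 288.1·(71.45 − 60)^(-0.07551) = 288.1·11.45^(-0.07551) = 288.1·0.83186 = 239.659.
B = 255 by definition for t > 66.
Rounded: (238, 240, 255).

(238, 240, 255)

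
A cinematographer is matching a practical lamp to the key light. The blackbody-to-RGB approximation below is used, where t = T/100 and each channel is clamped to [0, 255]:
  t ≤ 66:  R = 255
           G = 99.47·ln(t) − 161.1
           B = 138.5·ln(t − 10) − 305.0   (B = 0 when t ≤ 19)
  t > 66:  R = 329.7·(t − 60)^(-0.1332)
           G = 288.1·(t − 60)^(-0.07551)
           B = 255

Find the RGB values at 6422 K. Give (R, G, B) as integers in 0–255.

(255, 253, 248)

t = 6422/100 = 64.22; the t ≤ 66 branch applies.
R = 255 by definition for t ≤ 66.
G = 99.47·ln 64.22 − 161.1 = 99.47·4.1623 − 161.1 = 252.925.
B = 138.5·ln(64.22 − 10) − 305.0 = 138.5·ln 54.22 − 305.0 = 138.5·3.9930 − 305.0 = 248.037.
Rounded: (255, 253, 248).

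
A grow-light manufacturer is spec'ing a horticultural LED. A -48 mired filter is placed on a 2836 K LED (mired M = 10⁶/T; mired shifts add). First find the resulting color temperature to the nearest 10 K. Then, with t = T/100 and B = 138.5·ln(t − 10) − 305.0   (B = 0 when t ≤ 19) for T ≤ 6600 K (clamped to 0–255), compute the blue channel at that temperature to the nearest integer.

128

M_in = 10⁶/2836 = 352.61; M_out = 352.61 + (-48) = 304.61.
T_out = 10⁶/304.61 = 3282.9 K → 3280 K; t = 32.8.
B = 138.5·ln(32.8 − 10) − 305.0 = 138.5·ln 22.8 − 305.0 = 138.5·3.1268 − 305.0 = 128.056.
Rounded: 128.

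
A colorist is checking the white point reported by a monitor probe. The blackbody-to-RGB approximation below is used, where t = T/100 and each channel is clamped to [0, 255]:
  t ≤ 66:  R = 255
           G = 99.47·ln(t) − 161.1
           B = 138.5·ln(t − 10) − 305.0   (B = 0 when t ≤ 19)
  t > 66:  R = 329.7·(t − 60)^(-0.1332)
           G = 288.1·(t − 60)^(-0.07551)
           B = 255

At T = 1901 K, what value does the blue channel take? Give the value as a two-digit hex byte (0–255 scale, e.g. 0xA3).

0x00

t = 1901/100 = 19.01; the t ≤ 66 branch applies.
B = 138.5·ln(19.01 − 10) − 305.0 = 138.5·ln 9.01 − 305.0 = 138.5·2.1983 − 305.0 = -0.531 → clamped to 0.
Rounded: 0; in hex, 0x00.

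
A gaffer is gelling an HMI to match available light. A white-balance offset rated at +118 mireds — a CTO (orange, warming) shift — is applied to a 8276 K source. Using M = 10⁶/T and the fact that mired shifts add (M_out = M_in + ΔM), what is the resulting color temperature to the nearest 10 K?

4190 K

M_in = 10⁶/8276 = 120.83 mireds.
M_out = 120.83 + (+118) = 238.83 mireds.
T_out = 10⁶/238.83 = 4187.1 K → 4190 K.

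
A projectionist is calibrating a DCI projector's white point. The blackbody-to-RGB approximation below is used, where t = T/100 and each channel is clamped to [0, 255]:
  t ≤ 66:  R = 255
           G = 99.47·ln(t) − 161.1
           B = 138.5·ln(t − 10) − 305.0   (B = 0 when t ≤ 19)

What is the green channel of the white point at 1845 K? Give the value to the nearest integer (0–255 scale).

t = 1845/100 = 18.45; the t ≤ 66 branch applies.
G = 99.47·ln 18.45 − 161.1 = 99.47·2.9151 − 161.1 = 128.861.
Rounded: 129.

129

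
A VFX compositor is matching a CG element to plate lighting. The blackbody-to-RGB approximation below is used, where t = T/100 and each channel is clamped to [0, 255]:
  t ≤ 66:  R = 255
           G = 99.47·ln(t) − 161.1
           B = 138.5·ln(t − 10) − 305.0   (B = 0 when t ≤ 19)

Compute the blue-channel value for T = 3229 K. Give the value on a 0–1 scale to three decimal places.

t = 3229/100 = 32.29; the t ≤ 66 branch applies.
B = 138.5·ln(32.29 − 10) − 305.0 = 138.5·ln 22.29 − 305.0 = 138.5·3.1041 − 305.0 = 124.923.
On a 0–1 scale: 124.923/255 = 0.4899 → 0.490.

0.490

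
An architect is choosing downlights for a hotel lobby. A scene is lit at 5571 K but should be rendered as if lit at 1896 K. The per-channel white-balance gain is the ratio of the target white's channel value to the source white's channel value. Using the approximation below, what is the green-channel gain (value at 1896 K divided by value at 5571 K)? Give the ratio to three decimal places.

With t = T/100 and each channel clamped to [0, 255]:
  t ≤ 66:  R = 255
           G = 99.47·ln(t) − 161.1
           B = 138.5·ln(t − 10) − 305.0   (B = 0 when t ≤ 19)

At 5571 K (t = 55.71):
  G = 99.47·ln 55.71 − 161.1 = 99.47·4.0202 − 161.1 = 238.785.
At 1896 K (t = 18.96):
  G = 99.47·ln 18.96 − 161.1 = 99.47·2.9423 − 161.1 = 131.574.
Gain = 131.574 / 238.785 = 0.5510 → 0.551.

0.551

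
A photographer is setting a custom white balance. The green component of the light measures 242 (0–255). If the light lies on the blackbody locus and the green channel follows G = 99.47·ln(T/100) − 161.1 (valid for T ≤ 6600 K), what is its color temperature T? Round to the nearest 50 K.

5750 K

ln t = (242 + 161.1) / 99.47 = 4.0525.
t = e^4.0525 = 57.540.
T = 100·t = 5754 K → 5750 K to the nearest 50 K.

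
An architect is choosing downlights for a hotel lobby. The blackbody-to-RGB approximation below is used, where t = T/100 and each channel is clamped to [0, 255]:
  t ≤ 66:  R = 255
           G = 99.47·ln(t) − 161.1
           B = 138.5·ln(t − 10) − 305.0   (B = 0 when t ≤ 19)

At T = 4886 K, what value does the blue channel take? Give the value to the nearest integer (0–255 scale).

t = 4886/100 = 48.86; the t ≤ 66 branch applies.
B = 138.5·ln(48.86 − 10) − 305.0 = 138.5·ln 38.86 − 305.0 = 138.5·3.6600 − 305.0 = 201.905.
Rounded: 202.

202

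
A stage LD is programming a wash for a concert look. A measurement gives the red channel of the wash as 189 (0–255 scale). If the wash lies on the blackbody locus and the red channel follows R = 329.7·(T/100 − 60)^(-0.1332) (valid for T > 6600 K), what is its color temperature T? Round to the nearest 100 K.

12500 K

(t − 60)^(-0.1332) = 189/329.7 = 0.57325.
t − 60 = 0.57325^(1/-0.1332) = 0.57325^(-7.508) = 65.199, so t = 125.199.
T = 100·t = 12520 K → 12500 K to the nearest 100 K.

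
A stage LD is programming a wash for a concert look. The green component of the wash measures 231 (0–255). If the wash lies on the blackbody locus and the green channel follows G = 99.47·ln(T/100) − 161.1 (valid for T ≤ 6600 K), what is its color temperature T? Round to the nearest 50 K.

5150 K

ln t = (231 + 161.1) / 99.47 = 3.9419.
t = e^3.9419 = 51.516.
T = 100·t = 5152 K → 5150 K to the nearest 50 K.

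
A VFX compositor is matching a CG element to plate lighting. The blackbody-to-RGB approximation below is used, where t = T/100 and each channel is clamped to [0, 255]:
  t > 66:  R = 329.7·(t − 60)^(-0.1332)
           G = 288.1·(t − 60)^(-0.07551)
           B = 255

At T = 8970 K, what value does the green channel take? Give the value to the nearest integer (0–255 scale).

223

t = 8970/100 = 89.7; the t > 66 branch applies.
G = 288.1·(89.7 − 60)^(-0.07551) = 288.1·29.7^(-0.07551) = 288.1·0.77409 = 223.016.
Rounded: 223.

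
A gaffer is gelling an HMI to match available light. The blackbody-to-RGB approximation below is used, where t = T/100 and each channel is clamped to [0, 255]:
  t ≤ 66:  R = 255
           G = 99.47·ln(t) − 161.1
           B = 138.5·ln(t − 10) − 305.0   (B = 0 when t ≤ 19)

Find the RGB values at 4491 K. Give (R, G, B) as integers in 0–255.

(255, 217, 187)

t = 4491/100 = 44.91; the t ≤ 66 branch applies.
R = 255 by definition for t ≤ 66.
G = 99.47·ln 44.91 − 161.1 = 99.47·3.8047 − 161.1 = 217.350.
B = 138.5·ln(44.91 − 10) − 305.0 = 138.5·ln 34.91 − 305.0 = 138.5·3.5528 − 305.0 = 187.059.
Rounded: (255, 217, 187).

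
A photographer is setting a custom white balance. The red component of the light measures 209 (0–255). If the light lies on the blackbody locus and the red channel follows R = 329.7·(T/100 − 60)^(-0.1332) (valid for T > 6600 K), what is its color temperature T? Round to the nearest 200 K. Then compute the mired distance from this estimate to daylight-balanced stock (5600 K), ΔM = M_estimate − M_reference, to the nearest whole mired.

(t − 60)^(-0.1332) = 209/329.7 = 0.63391.
t − 60 = 0.63391^(1/-0.1332) = 0.63391^(-7.508) = 30.639, so t = 90.639.
T = 100·t = 9064 K → 9000 K to the nearest 200 K.
M_estimate = 10⁶/9000 = 111.11; M_reference = 10⁶/5600 = 178.57.
ΔM = 111.11 − 178.57 = -67.46 → -67 mireds.

-67 mireds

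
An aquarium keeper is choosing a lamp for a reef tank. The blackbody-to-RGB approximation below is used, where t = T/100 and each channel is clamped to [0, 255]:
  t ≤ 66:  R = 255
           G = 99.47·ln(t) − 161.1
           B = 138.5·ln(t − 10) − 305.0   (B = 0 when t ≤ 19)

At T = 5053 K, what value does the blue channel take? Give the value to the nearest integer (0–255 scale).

t = 5053/100 = 50.53; the t ≤ 66 branch applies.
B = 138.5·ln(50.53 − 10) − 305.0 = 138.5·ln 40.53 − 305.0 = 138.5·3.7020 − 305.0 = 207.733.
Rounded: 208.

208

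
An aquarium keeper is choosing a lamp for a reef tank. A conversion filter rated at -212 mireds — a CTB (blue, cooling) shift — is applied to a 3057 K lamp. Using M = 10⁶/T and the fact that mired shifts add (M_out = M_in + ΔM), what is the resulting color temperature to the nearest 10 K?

M_in = 10⁶/3057 = 327.12 mireds.
M_out = 327.12 + (-212) = 115.12 mireds.
T_out = 10⁶/115.12 = 8686.7 K → 8690 K.

8690 K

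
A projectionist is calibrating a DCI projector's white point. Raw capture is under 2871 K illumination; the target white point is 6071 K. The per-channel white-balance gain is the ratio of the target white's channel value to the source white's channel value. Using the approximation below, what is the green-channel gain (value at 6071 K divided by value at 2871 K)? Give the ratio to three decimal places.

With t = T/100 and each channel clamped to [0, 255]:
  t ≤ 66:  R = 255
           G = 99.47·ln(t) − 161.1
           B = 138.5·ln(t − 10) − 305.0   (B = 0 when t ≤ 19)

At 2871 K (t = 28.71):
  G = 99.47·ln 28.71 − 161.1 = 99.47·3.3572 − 161.1 = 172.845.
At 6071 K (t = 60.71):
  G = 99.47·ln 60.71 − 161.1 = 99.47·4.1061 − 161.1 = 247.335.
Gain = 247.335 / 172.845 = 1.4310 → 1.431.

1.431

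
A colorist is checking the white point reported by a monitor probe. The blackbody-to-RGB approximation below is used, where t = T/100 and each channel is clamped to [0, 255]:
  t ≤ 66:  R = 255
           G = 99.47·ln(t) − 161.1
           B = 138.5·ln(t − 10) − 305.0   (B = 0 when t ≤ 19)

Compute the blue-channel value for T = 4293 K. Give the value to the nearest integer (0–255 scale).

t = 4293/100 = 42.93; the t ≤ 66 branch applies.
B = 138.5·ln(42.93 − 10) − 305.0 = 138.5·ln 32.93 − 305.0 = 138.5·3.4944 − 305.0 = 178.972.
Rounded: 179.

179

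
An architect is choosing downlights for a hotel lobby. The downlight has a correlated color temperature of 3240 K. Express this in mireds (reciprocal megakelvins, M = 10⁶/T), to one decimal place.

M = 10⁶ / 3240 = 308.642 → 308.6 mireds.

308.6 mireds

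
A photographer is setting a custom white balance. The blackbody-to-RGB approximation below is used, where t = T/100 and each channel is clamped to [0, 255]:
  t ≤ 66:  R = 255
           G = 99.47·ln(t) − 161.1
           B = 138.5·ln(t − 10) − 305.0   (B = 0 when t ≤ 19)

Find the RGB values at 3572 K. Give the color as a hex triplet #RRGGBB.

#FFC391

t = 3572/100 = 35.72; the t ≤ 66 branch applies.
R = 255 by definition for t ≤ 66.
G = 99.47·ln 35.72 − 161.1 = 99.47·3.5757 − 161.1 = 194.576.
B = 138.5·ln(35.72 − 10) − 305.0 = 138.5·ln 25.72 − 305.0 = 138.5·3.2473 − 305.0 = 144.747.
Rounded: (255, 195, 145).
In hex: #FFC391.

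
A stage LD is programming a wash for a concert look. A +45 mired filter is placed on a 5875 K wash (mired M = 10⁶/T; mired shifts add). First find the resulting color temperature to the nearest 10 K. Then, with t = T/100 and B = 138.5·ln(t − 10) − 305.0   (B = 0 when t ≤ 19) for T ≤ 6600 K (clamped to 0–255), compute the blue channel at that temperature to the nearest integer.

M_in = 10⁶/5875 = 170.21; M_out = 170.21 + (+45) = 215.21.
T_out = 10⁶/215.21 = 4646.6 K → 4650 K; t = 46.5.
B = 138.5·ln(46.5 − 10) − 305.0 = 138.5·ln 36.5 − 305.0 = 138.5·3.5973 − 305.0 = 193.228.
Rounded: 193.

193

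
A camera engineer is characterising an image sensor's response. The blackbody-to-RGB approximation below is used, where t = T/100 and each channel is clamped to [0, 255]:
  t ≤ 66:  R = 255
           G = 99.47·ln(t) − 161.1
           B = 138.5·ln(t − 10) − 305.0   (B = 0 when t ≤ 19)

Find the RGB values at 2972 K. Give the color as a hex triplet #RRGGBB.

#FFB06C

t = 2972/100 = 29.72; the t ≤ 66 branch applies.
R = 255 by definition for t ≤ 66.
G = 99.47·ln 29.72 − 161.1 = 99.47·3.3918 − 161.1 = 176.284.
B = 138.5·ln(29.72 − 10) − 305.0 = 138.5·ln 19.72 − 305.0 = 138.5·2.9816 − 305.0 = 107.956.
Rounded: (255, 176, 108).
In hex: #FFB06C.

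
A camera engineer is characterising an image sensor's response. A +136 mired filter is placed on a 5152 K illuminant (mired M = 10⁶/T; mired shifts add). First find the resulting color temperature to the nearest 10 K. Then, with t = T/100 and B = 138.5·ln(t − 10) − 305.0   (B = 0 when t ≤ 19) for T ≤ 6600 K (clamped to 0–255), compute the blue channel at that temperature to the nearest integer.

M_in = 10⁶/5152 = 194.10; M_out = 194.10 + (+136) = 330.10.
T_out = 10⁶/330.10 = 3029.4 K → 3030 K; t = 30.3.
B = 138.5·ln(30.3 − 10) − 305.0 = 138.5·ln 20.3 − 305.0 = 138.5·3.0106 − 305.0 = 111.971.
Rounded: 112.

112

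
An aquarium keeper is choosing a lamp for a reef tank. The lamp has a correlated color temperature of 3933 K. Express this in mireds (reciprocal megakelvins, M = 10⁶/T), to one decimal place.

M = 10⁶ / 3933 = 254.259 → 254.3 mireds.

254.3 mireds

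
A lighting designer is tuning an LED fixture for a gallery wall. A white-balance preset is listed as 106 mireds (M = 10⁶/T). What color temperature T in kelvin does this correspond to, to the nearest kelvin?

9434 K

T = 10⁶ / 106 = 9433.96 K → 9434 K.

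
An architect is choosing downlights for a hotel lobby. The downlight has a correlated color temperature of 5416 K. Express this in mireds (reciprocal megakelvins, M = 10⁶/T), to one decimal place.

M = 10⁶ / 5416 = 184.638 → 184.6 mireds.

184.6 mireds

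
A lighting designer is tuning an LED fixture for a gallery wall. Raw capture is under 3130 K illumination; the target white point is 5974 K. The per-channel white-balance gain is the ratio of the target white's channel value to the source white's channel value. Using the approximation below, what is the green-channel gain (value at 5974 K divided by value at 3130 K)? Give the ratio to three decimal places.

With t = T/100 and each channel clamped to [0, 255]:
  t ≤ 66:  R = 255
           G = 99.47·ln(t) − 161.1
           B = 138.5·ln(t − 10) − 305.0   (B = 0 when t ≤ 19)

At 3130 K (t = 31.3):
  G = 99.47·ln 31.3 − 161.1 = 99.47·3.4436 − 161.1 = 181.437.
At 5974 K (t = 59.74):
  G = 99.47·ln 59.74 − 161.1 = 99.47·4.0900 − 161.1 = 245.732.
Gain = 245.732 / 181.437 = 1.3544 → 1.354.

1.354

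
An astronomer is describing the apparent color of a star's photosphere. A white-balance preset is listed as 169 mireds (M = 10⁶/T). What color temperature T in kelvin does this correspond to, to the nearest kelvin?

5917 K

T = 10⁶ / 169 = 5917.16 K → 5917 K.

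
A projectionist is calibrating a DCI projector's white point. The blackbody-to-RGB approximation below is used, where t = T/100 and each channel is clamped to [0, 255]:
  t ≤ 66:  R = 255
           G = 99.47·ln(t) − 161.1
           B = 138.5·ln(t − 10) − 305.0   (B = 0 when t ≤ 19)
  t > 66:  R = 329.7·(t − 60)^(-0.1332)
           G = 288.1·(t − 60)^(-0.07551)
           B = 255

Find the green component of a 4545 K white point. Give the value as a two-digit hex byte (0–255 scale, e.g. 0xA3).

t = 4545/100 = 45.45; the t ≤ 66 branch applies.
G = 99.47·ln 45.45 − 161.1 = 99.47·3.8166 − 161.1 = 218.538.
Rounded: 219; in hex, 0xDB.

0xDB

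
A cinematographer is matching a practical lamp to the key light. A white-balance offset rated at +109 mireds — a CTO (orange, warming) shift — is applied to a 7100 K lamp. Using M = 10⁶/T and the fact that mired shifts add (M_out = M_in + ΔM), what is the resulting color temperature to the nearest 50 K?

4000 K

M_in = 10⁶/7100 = 140.85 mireds.
M_out = 140.85 + (+109) = 249.85 mireds.
T_out = 10⁶/249.85 = 4002.5 K → 4000 K.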